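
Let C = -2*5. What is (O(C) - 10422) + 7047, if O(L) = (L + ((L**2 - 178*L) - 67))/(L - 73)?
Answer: -281928/83 ≈ -3396.7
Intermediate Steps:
C = -10
O(L) = (-67 + L**2 - 177*L)/(-73 + L) (O(L) = (L + (-67 + L**2 - 178*L))/(-73 + L) = (-67 + L**2 - 177*L)/(-73 + L))
(O(C) - 10422) + 7047 = ((-67 + (-10)**2 - 177*(-10))/(-73 - 10) - 10422) + 7047 = ((-67 + 100 + 1770)/(-83) - 10422) + 7047 = (-1/83*1803 - 10422) + 7047 = (-1803/83 - 10422) + 7047 = -866829/83 + 7047 = -281928/83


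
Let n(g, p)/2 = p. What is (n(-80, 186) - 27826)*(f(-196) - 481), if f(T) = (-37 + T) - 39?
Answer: 20672862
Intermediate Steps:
n(g, p) = 2*p
f(T) = -76 + T
(n(-80, 186) - 27826)*(f(-196) - 481) = (2*186 - 27826)*((-76 - 196) - 481) = (372 - 27826)*(-272 - 481) = -27454*(-753) = 20672862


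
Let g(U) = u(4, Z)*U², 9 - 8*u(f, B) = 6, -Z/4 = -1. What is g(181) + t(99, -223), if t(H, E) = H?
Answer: 99075/8 ≈ 12384.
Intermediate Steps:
Z = 4 (Z = -4*(-1) = 4)
u(f, B) = 3/8 (u(f, B) = 9/8 - ⅛*6 = 9/8 - ¾ = 3/8)
g(U) = 3*U²/8
g(181) + t(99, -223) = (3/8)*181² + 99 = (3/8)*32761 + 99 = 98283/8 + 99 = 99075/8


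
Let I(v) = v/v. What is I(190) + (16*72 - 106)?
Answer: 1047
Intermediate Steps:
I(v) = 1
I(190) + (16*72 - 106) = 1 + (16*72 - 106) = 1 + (1152 - 106) = 1 + 1046 = 1047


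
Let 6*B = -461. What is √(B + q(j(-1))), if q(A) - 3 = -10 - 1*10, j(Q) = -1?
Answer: I*√3378/6 ≈ 9.6868*I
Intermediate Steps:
B = -461/6 (B = (⅙)*(-461) = -461/6 ≈ -76.833)
q(A) = -17 (q(A) = 3 + (-10 - 1*10) = 3 + (-10 - 10) = 3 - 20 = -17)
√(B + q(j(-1))) = √(-461/6 - 17) = √(-563/6) = I*√3378/6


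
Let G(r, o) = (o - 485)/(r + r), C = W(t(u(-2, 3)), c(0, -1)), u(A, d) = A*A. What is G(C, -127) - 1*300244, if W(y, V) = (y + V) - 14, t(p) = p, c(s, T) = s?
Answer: -1501067/5 ≈ -3.0021e+5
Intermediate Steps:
u(A, d) = A**2
W(y, V) = -14 + V + y (W(y, V) = (V + y) - 14 = -14 + V + y)
C = -10 (C = -14 + 0 + (-2)**2 = -14 + 0 + 4 = -10)
G(r, o) = (-485 + o)/(2*r) (G(r, o) = (-485 + o)/((2*r)) = (-485 + o)*(1/(2*r)) = (-485 + o)/(2*r))
G(C, -127) - 1*300244 = (1/2)*(-485 - 127)/(-10) - 1*300244 = (1/2)*(-1/10)*(-612) - 300244 = 153/5 - 300244 = -1501067/5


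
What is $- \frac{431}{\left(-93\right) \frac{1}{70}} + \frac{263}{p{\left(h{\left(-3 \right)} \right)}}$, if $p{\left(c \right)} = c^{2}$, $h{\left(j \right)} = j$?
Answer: $\frac{98663}{279} \approx 353.63$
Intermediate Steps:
$- \frac{431}{\left(-93\right) \frac{1}{70}} + \frac{263}{p{\left(h{\left(-3 \right)} \right)}} = - \frac{431}{\left(-93\right) \frac{1}{70}} + \frac{263}{\left(-3\right)^{2}} = - \frac{431}{\left(-93\right) \frac{1}{70}} + \frac{263}{9} = - \frac{431}{- \frac{93}{70}} + 263 \cdot \frac{1}{9} = \left(-431\right) \left(- \frac{70}{93}\right) + \frac{263}{9} = \frac{30170}{93} + \frac{263}{9} = \frac{98663}{279}$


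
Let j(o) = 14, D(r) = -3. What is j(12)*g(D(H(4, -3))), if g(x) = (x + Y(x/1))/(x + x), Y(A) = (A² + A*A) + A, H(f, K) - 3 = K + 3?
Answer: -28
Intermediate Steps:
H(f, K) = 6 + K (H(f, K) = 3 + (K + 3) = 3 + (3 + K) = 6 + K)
Y(A) = A + 2*A² (Y(A) = (A² + A²) + A = 2*A² + A = A + 2*A²)
g(x) = (x + x*(1 + 2*x))/(2*x) (g(x) = (x + (x/1)*(1 + 2*(x/1)))/(x + x) = (x + (x*1)*(1 + 2*(x*1)))/((2*x)) = (x + x*(1 + 2*x))*(1/(2*x)) = (x + x*(1 + 2*x))/(2*x))
j(12)*g(D(H(4, -3))) = 14*(1 - 3) = 14*(-2) = -28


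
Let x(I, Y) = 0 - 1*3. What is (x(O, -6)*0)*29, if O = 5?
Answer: 0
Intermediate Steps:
x(I, Y) = -3 (x(I, Y) = 0 - 3 = -3)
(x(O, -6)*0)*29 = -3*0*29 = 0*29 = 0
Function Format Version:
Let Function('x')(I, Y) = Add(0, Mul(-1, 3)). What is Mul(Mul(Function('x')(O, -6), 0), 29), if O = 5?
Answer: 0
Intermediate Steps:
Function('x')(I, Y) = -3 (Function('x')(I, Y) = Add(0, -3) = -3)
Mul(Mul(Function('x')(O, -6), 0), 29) = Mul(Mul(-3, 0), 29) = Mul(0, 29) = 0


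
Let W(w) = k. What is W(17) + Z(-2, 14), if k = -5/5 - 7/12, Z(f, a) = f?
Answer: -43/12 ≈ -3.5833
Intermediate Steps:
k = -19/12 (k = -5*⅕ - 7*1/12 = -1 - 7/12 = -19/12 ≈ -1.5833)
W(w) = -19/12
W(17) + Z(-2, 14) = -19/12 - 2 = -43/12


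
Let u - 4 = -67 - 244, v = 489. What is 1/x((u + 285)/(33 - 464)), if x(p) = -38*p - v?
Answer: -431/211595 ≈ -0.0020369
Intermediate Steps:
u = -307 (u = 4 + (-67 - 244) = 4 - 311 = -307)
x(p) = -489 - 38*p (x(p) = -38*p - 1*489 = -38*p - 489 = -489 - 38*p)
1/x((u + 285)/(33 - 464)) = 1/(-489 - 38*(-307 + 285)/(33 - 464)) = 1/(-489 - (-836)/(-431)) = 1/(-489 - (-836)*(-1)/431) = 1/(-489 - 38*22/431) = 1/(-489 - 836/431) = 1/(-211595/431) = -431/211595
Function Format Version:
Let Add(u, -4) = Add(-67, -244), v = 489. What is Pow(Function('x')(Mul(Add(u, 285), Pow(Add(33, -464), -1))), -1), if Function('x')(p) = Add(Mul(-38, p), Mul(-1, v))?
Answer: Rational(-431, 211595) ≈ -0.0020369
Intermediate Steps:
u = -307 (u = Add(4, Add(-67, -244)) = Add(4, -311) = -307)
Function('x')(p) = Add(-489, Mul(-38, p)) (Function('x')(p) = Add(Mul(-38, p), Mul(-1, 489)) = Add(Mul(-38, p), -489) = Add(-489, Mul(-38, p)))
Pow(Function('x')(Mul(Add(u, 285), Pow(Add(33, -464), -1))), -1) = Pow(Add(-489, Mul(-38, Mul(Add(-307, 285), Pow(Add(33, -464), -1)))), -1) = Pow(Add(-489, Mul(-38, Mul(-22, Pow(-431, -1)))), -1) = Pow(Add(-489, Mul(-38, Mul(-22, Rational(-1, 431)))), -1) = Pow(Add(-489, Mul(-38, Rational(22, 431))), -1) = Pow(Add(-489, Rational(-836, 431)), -1) = Pow(Rational(-211595, 431), -1) = Rational(-431, 211595)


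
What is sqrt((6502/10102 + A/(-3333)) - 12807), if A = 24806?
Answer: 2*I*sqrt(907910998525966083)/16834983 ≈ 113.2*I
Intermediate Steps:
sqrt((6502/10102 + A/(-3333)) - 12807) = sqrt((6502/10102 + 24806/(-3333)) - 12807) = sqrt((6502*(1/10102) + 24806*(-1/3333)) - 12807) = sqrt((3251/5051 - 24806/3333) - 12807) = sqrt(-114459523/16834983 - 12807) = sqrt(-215720086804/16834983) = 2*I*sqrt(907910998525966083)/16834983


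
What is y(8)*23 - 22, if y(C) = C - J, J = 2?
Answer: 116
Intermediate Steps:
y(C) = -2 + C (y(C) = C - 1*2 = C - 2 = -2 + C)
y(8)*23 - 22 = (-2 + 8)*23 - 22 = 6*23 - 22 = 138 - 22 = 116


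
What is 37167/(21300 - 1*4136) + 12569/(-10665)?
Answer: 180651739/183054060 ≈ 0.98688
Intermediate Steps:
37167/(21300 - 1*4136) + 12569/(-10665) = 37167/(21300 - 4136) + 12569*(-1/10665) = 37167/17164 - 12569/10665 = 180651739/183054060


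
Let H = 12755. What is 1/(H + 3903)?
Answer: 1/16658 ≈ 6.0031e-5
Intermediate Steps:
1/(H + 3903) = 1/(12755 + 3903) = 1/16658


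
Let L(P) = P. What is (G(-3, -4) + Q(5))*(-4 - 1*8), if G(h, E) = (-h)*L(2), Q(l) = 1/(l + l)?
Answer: -366/5 ≈ -73.200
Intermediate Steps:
Q(l) = 1/(2*l)
G(h, E) = -2*h (G(h, E) = -h*2 = -2*h)
(G(-3, -4) + Q(5))*(-4 - 1*8) = (-2*(-3) + (½)/5)*(-4 - 1*8) = (6 + (½)*(⅕))*(-4 - 8) = (6 + ⅒)*(-12) = (61/10)*(-12) = -366/5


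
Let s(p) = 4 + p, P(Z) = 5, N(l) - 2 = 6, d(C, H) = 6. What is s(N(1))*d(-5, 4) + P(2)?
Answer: 77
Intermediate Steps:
N(l) = 8 (N(l) = 2 + 6 = 8)
s(N(1))*d(-5, 4) + P(2) = (4 + 8)*6 + 5 = 12*6 + 5 = 72 + 5 = 77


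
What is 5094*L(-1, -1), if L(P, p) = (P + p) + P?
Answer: -15282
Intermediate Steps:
L(P, p) = p + 2*P
5094*L(-1, -1) = 5094*(-1 + 2*(-1)) = 5094*(-1 - 2) = 5094*(-3) = -15282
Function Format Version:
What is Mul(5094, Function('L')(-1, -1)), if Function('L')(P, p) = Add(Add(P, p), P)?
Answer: -15282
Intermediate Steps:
Function('L')(P, p) = Add(p, Mul(2, P))
Mul(5094, Function('L')(-1, -1)) = Mul(5094, Add(-1, Mul(2, -1))) = Mul(5094, Add(-1, -2)) = Mul(5094, -3) = -15282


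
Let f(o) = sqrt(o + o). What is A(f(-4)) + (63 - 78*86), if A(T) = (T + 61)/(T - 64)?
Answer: -3409372/513 - 125*I*sqrt(2)/2052 ≈ -6646.0 - 0.086149*I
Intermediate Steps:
f(o) = sqrt(2)*sqrt(o) (f(o) = sqrt(2*o) = sqrt(2)*sqrt(o))
A(T) = (61 + T)/(-64 + T)
A(f(-4)) + (63 - 78*86) = (61 + sqrt(2)*sqrt(-4))/(-64 + sqrt(2)*sqrt(-4)) + (63 - 78*86) = (61 + sqrt(2)*(2*I))/(-64 + sqrt(2)*(2*I)) + (63 - 6708) = (61 + 2*I*sqrt(2))/(-64 + 2*I*sqrt(2)) - 6645 = -6645 + (61 + 2*I*sqrt(2))/(-64 + 2*I*sqrt(2))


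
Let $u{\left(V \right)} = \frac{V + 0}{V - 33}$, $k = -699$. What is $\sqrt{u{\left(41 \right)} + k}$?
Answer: $\frac{i \sqrt{11102}}{4} \approx 26.341 i$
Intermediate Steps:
$u{\left(V \right)} = \frac{V}{-33 + V}$
$\sqrt{u{\left(41 \right)} + k} = \sqrt{\frac{41}{-33 + 41} - 699} = \sqrt{\frac{41}{8} - 699} = \sqrt{- \frac{5551}{8}} = \frac{i \sqrt{11102}}{4}$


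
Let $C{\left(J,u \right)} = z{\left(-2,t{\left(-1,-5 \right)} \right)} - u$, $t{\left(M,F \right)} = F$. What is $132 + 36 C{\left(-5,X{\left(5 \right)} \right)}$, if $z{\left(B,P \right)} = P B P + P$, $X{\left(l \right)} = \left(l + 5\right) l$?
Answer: $-3648$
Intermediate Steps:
$X{\left(l \right)} = l \left(5 + l\right)$ ($X{\left(l \right)} = \left(5 + l\right) l = l \left(5 + l\right)$)
$z{\left(B,P \right)} = P + B P^{2}$ ($z{\left(B,P \right)} = B P P + P = B P^{2} + P = P + B P^{2}$)
$C{\left(J,u \right)} = -55 - u$ ($C{\left(J,u \right)} = - 5 \left(1 - -10\right) - u = - 5 \left(1 + 10\right) - u = \left(-5\right) 11 - u = -55 - u$)
$132 + 36 C{\left(-5,X{\left(5 \right)} \right)} = 132 + 36 \left(-55 - 5 \left(5 + 5\right)\right) = 132 + 36 \left(-55 - 5 \cdot 10\right) = 132 + 36 \left(-55 - 50\right) = 132 + 36 \left(-105\right) = 132 - 3780 = -3648$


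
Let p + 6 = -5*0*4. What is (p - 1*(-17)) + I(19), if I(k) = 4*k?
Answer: 87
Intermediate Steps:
p = -6 (p = -6 - 5*0*4 = -6 + 0*4 = -6 + 0 = -6)
(p - 1*(-17)) + I(19) = (-6 - 1*(-17)) + 4*19 = (-6 + 17) + 76 = 11 + 76 = 87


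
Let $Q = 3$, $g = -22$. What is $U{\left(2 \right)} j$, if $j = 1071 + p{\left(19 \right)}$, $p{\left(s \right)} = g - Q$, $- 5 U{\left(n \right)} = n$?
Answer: $- \frac{2092}{5} \approx -418.4$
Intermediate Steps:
$U{\left(n \right)} = - \frac{n}{5}$
$p{\left(s \right)} = -25$ ($p{\left(s \right)} = -22 - 3 = -25$)
$j = 1046$ ($j = 1071 - 25 = 1046$)
$U{\left(2 \right)} j = \left(- \frac{1}{5}\right) 2 \cdot 1046 = \left(- \frac{2}{5}\right) 1046 = - \frac{2092}{5}$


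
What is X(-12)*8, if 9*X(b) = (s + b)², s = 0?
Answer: 128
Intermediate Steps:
X(b) = b²/9 (X(b) = (0 + b)²/9 = b²/9)
X(-12)*8 = ((⅑)*(-12)²)*8 = ((⅑)*144)*8 = 16*8 = 128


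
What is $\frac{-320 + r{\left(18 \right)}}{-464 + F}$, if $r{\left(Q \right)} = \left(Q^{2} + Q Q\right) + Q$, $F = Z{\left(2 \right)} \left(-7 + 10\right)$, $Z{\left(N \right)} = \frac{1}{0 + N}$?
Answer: $- \frac{692}{925} \approx -0.74811$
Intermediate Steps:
$Z{\left(N \right)} = \frac{1}{N}$
$F = \frac{3}{2}$ ($F = \frac{-7 + 10}{2} = \frac{1}{2} \cdot 3 = \frac{3}{2} \approx 1.5$)
$r{\left(Q \right)} = Q + 2 Q^{2}$ ($r{\left(Q \right)} = \left(Q^{2} + Q^{2}\right) + Q = 2 Q^{2} + Q = Q + 2 Q^{2}$)
$\frac{-320 + r{\left(18 \right)}}{-464 + F} = \frac{-320 + 18 \left(1 + 2 \cdot 18\right)}{-464 + \frac{3}{2}} = \frac{-320 + 18 \left(1 + 36\right)}{- \frac{925}{2}} = \left(-320 + 18 \cdot 37\right) \left(- \frac{2}{925}\right) = \left(-320 + 666\right) \left(- \frac{2}{925}\right) = 346 \left(- \frac{2}{925}\right) = - \frac{692}{925}$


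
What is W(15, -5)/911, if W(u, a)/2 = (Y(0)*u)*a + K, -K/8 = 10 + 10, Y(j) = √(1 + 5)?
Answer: -320/911 - 150*√6/911 ≈ -0.75458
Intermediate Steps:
Y(j) = √6
K = -160 (K = -8*(10 + 10) = -8*20 = -160)
W(u, a) = -320 + 2*a*u*√6 (W(u, a) = 2*((√6*u)*a - 160) = 2*((u*√6)*a - 160) = 2*(a*u*√6 - 160) = 2*(-160 + a*u*√6) = -320 + 2*a*u*√6)
W(15, -5)/911 = (-320 + 2*(-5)*15*√6)/911 = (-320 - 150*√6)*(1/911) = -320/911 - 150*√6/911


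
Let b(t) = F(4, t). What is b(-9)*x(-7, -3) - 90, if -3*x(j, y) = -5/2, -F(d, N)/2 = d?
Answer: -290/3 ≈ -96.667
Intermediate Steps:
F(d, N) = -2*d
b(t) = -8 (b(t) = -2*4 = -8)
x(j, y) = ⅚ (x(j, y) = -(-5)/(3*2) = -⅓*(-5/2) = ⅚)
b(-9)*x(-7, -3) - 90 = -8*⅚ - 90 = -20/3 - 90 = -290/3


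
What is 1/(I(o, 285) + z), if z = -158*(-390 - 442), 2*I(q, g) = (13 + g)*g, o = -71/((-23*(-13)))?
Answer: 1/173921 ≈ 5.7497e-6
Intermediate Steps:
o = -71/299 ≈ -0.23746
I(q, g) = g*(13 + g)/2 (I(q, g) = ((13 + g)*g)/2 = (g*(13 + g))/2 = g*(13 + g)/2)
z = 131456 (z = -158*(-832) = 131456)
1/(I(o, 285) + z) = 1/((½)*285*(13 + 285) + 131456) = 1/((½)*285*298 + 131456) = 1/(42465 + 131456) = 1/173921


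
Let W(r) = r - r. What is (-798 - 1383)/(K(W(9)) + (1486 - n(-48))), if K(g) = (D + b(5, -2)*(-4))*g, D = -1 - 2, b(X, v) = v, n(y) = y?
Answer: -2181/1534 ≈ -1.4218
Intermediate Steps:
D = -3
W(r) = 0
K(g) = 5*g (K(g) = (-3 - 2*(-4))*g = (-3 + 8)*g = 5*g)
(-798 - 1383)/(K(W(9)) + (1486 - n(-48))) = (-798 - 1383)/(5*0 + (1486 - 1*(-48))) = -2181/(0 + (1486 + 48)) = -2181/(0 + 1534) = -2181/1534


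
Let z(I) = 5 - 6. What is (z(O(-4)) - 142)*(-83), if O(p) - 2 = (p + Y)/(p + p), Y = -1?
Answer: 11869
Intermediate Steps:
O(p) = 2 + (-1 + p)/(2*p) (O(p) = 2 + (p - 1)/(p + p) = 2 + (-1 + p)/((2*p)) = 2 + (-1 + p)*(1/(2*p)) = 2 + (-1 + p)/(2*p))
z(I) = -1
(z(O(-4)) - 142)*(-83) = (-1 - 142)*(-83) = -143*(-83) = 11869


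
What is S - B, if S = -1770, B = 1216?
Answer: -2986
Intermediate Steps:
S - B = -1770 - 1*1216 = -1770 - 1216 = -2986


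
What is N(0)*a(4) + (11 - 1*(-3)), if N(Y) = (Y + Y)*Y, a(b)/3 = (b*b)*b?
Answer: 14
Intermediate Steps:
a(b) = 3*b**3 (a(b) = 3*((b*b)*b) = 3*(b**2*b) = 3*b**3)
N(Y) = 2*Y**2 (N(Y) = (2*Y)*Y = 2*Y**2)
N(0)*a(4) + (11 - 1*(-3)) = (2*0**2)*(3*4**3) + (11 - 1*(-3)) = (2*0)*(3*64) + (11 + 3) = 0*192 + 14 = 0 + 14 = 14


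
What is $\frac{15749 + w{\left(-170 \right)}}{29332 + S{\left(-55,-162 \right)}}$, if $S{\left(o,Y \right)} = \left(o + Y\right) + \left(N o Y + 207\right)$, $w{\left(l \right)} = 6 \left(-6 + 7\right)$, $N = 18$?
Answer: $\frac{15755}{189702} \approx 0.083051$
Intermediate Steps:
$w{\left(l \right)} = 6$ ($w{\left(l \right)} = 6 \cdot 1 = 6$)
$S{\left(o,Y \right)} = 207 + Y + o + 18 Y o$ ($S{\left(o,Y \right)} = \left(o + Y\right) + \left(18 o Y + 207\right) = \left(Y + o\right) + \left(18 Y o + 207\right) = \left(Y + o\right) + \left(207 + 18 Y o\right) = 207 + Y + o + 18 Y o$)
$\frac{15749 + w{\left(-170 \right)}}{29332 + S{\left(-55,-162 \right)}} = \frac{15749 + 6}{29332 + \left(207 - 162 - 55 + 18 \left(-162\right) \left(-55\right)\right)} = \frac{15755}{29332 + \left(207 - 162 - 55 + 160380\right)} = \frac{15755}{29332 + 160370} = \frac{15755}{189702}$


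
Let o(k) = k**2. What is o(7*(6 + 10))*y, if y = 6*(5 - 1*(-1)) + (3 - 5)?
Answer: 426496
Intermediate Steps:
y = 34 (y = 6*(5 + 1) - 2 = 6*6 - 2 = 36 - 2 = 34)
o(7*(6 + 10))*y = (7*(6 + 10))**2*34 = (7*16)**2*34 = 112**2*34 = 12544*34 = 426496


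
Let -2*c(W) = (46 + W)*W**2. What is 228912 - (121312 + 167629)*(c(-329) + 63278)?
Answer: -8887466126395/2 ≈ -4.4437e+12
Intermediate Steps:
c(W) = -W**2*(46 + W)/2 (c(W) = -(46 + W)*W**2/2 = -W**2*(46 + W)/2)
228912 - (121312 + 167629)*(c(-329) + 63278) = 228912 - (121312 + 167629)*((1/2)*(-329)**2*(-46 - 1*(-329)) + 63278) = 228912 - 288941*((1/2)*108241*(-46 + 329) + 63278) = 228912 - 288941*((1/2)*108241*283 + 63278) = 228912 - 288941*(30632203/2 + 63278) = 228912 - 288941*30758759/2 = 228912 - 1*8887466584219/2 = 228912 - 8887466584219/2 = -8887466126395/2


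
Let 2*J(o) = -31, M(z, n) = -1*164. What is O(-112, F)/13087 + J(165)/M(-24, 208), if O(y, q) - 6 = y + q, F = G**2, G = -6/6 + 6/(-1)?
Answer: 387001/4292536 ≈ 0.090157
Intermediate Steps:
M(z, n) = -164
J(o) = -31/2 (J(o) = (1/2)*(-31) = -31/2)
G = -7 (G = -6*1/6 + 6*(-1) = -1 - 6 = -7)
F = 49 (F = (-7)**2 = 49)
O(y, q) = 6 + q + y (O(y, q) = 6 + (y + q) = 6 + (q + y) = 6 + q + y)
O(-112, F)/13087 + J(165)/M(-24, 208) = (6 + 49 - 112)/13087 - 31/2/(-164) = -57*1/13087 - 31/2*(-1/164) = -57/13087 + 31/328 = 387001/4292536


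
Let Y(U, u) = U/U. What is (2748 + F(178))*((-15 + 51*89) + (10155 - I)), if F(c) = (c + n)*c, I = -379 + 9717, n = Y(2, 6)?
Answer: 184852010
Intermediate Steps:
Y(U, u) = 1
n = 1
I = 9338
F(c) = c*(1 + c) (F(c) = (c + 1)*c = (1 + c)*c = c*(1 + c))
(2748 + F(178))*((-15 + 51*89) + (10155 - I)) = (2748 + 178*(1 + 178))*((-15 + 51*89) + (10155 - 1*9338)) = (2748 + 178*179)*((-15 + 4539) + (10155 - 9338)) = (2748 + 31862)*(4524 + 817) = 34610*5341 = 184852010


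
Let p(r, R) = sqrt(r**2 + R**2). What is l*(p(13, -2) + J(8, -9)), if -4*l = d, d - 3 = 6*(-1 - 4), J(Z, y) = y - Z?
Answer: -459/4 + 27*sqrt(173)/4 ≈ -25.968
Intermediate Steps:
p(r, R) = sqrt(R**2 + r**2)
d = -27 (d = 3 + 6*(-1 - 4) = 3 + 6*(-5) = 3 - 30 = -27)
l = 27/4 (l = -1/4*(-27) = 27/4 ≈ 6.7500)
l*(p(13, -2) + J(8, -9)) = 27*(sqrt((-2)**2 + 13**2) + (-9 - 1*8))/4 = 27*(sqrt(4 + 169) + (-9 - 8))/4 = 27*(sqrt(173) - 17)/4 = 27*(-17 + sqrt(173))/4 = -459/4 + 27*sqrt(173)/4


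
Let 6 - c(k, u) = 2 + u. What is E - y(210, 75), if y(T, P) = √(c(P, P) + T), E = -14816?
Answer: -14816 - √139 ≈ -14828.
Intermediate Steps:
c(k, u) = 4 - u (c(k, u) = 6 - (2 + u) = 6 + (-2 - u) = 4 - u)
y(T, P) = √(4 + T - P) (y(T, P) = √((4 - P) + T) = √(4 + T - P))
E - y(210, 75) = -14816 - √(4 + 210 - 1*75) = -14816 - √(4 + 210 - 75) = -14816 - √139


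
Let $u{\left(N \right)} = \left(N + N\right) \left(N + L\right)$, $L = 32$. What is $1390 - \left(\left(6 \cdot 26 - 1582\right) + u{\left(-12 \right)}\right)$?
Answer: $3296$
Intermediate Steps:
$u{\left(N \right)} = 2 N \left(32 + N\right)$ ($u{\left(N \right)} = \left(N + N\right) \left(N + 32\right) = 2 N \left(32 + N\right)$)
$1390 - \left(\left(6 \cdot 26 - 1582\right) + u{\left(-12 \right)}\right) = 1390 - \left(\left(6 \cdot 26 - 1582\right) + 2 \left(-12\right) \left(32 - 12\right)\right) = 1390 - \left(\left(156 - 1582\right) + 2 \left(-12\right) 20\right) = 1390 - \left(-1426 - 480\right) = 1390 - -1906 = 1390 + 1906 = 3296$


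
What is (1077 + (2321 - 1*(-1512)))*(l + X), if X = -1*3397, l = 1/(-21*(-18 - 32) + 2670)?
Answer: -6204687949/372 ≈ -1.6679e+7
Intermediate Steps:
l = 1/3720 (l = 1/(-21*(-50) + 2670) = 1/(1050 + 2670) = 1/3720 ≈ 0.00026882)
X = -3397
(1077 + (2321 - 1*(-1512)))*(l + X) = (1077 + (2321 - 1*(-1512)))*(1/3720 - 3397) = (1077 + (2321 + 1512))*(-12636839/3720) = (1077 + 3833)*(-12636839/3720) = 4910*(-12636839/3720) = -6204687949/372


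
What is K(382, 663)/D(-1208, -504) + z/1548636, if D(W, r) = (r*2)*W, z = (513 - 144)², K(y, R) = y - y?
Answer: 45387/516212 ≈ 0.087923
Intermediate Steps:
K(y, R) = 0
z = 136161 (z = 369² = 136161)
D(W, r) = 2*W*r (D(W, r) = (2*r)*W = 2*W*r)
K(382, 663)/D(-1208, -504) + z/1548636 = 0/((2*(-1208)*(-504))) + 136161/1548636 = 0/1217664 + 136161*(1/1548636) = 0*(1/1217664) + 45387/516212 = 0 + 45387/516212 = 45387/516212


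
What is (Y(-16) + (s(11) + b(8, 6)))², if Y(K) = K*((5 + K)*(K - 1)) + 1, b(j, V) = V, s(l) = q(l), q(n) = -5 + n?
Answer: 8874441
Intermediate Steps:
s(l) = -5 + l
Y(K) = 1 + K*(-1 + K)*(5 + K) (Y(K) = K*((5 + K)*(-1 + K)) + 1 = K*((-1 + K)*(5 + K)) + 1 = K*(-1 + K)*(5 + K) + 1 = 1 + K*(-1 + K)*(5 + K))
(Y(-16) + (s(11) + b(8, 6)))² = ((1 + (-16)³ - 5*(-16) + 4*(-16)²) + ((-5 + 11) + 6))² = ((1 - 4096 + 80 + 4*256) + (6 + 6))² = ((1 - 4096 + 80 + 1024) + 12)² = (-2991 + 12)² = (-2979)² = 8874441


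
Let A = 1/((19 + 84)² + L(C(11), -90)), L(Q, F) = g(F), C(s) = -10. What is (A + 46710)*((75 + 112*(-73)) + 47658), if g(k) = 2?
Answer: 19606024003727/10611 ≈ 1.8477e+9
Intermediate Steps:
L(Q, F) = 2
A = 1/10611 (A = 1/((19 + 84)² + 2) = 1/(103² + 2) = 1/(10609 + 2) = 1/10611 ≈ 9.4242e-5)
(A + 46710)*((75 + 112*(-73)) + 47658) = (1/10611 + 46710)*((75 + 112*(-73)) + 47658) = 495639811*((75 - 8176) + 47658)/10611 = 495639811*(-8101 + 47658)/10611 = (495639811/10611)*39557 = 19606024003727/10611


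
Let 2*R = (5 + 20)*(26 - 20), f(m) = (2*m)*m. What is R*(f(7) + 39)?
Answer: 10275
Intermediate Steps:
f(m) = 2*m**2
R = 75 (R = ((5 + 20)*(26 - 20))/2 = (25*6)/2 = (1/2)*150 = 75)
R*(f(7) + 39) = 75*(2*7**2 + 39) = 75*(2*49 + 39) = 75*(98 + 39) = 75*137 = 10275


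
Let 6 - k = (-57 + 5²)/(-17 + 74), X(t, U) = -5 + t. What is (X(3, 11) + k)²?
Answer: 67600/3249 ≈ 20.806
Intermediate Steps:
k = 374/57 (k = 6 - (-57 + 5²)/(-17 + 74) = 6 - (-57 + 25)/57 = 6 - (-32)/57 = 6 - 1*(-32/57) = 6 + 32/57 = 374/57 ≈ 6.5614)
(X(3, 11) + k)² = ((-5 + 3) + 374/57)² = (-2 + 374/57)² = (260/57)² = 67600/3249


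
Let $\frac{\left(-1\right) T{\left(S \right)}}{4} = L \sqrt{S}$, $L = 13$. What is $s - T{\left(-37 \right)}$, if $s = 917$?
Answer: $917 + 52 i \sqrt{37} \approx 917.0 + 316.3 i$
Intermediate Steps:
$T{\left(S \right)} = - 52 \sqrt{S}$ ($T{\left(S \right)} = - 4 \cdot 13 \sqrt{S} = - 52 \sqrt{S}$)
$s - T{\left(-37 \right)} = 917 - - 52 \sqrt{-37} = 917 - - 52 i \sqrt{37} = 917 + 52 i \sqrt{37}$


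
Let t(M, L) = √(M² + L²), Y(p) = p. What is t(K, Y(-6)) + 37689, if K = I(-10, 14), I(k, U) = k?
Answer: 37689 + 2*√34 ≈ 37701.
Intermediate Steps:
K = -10
t(M, L) = √(L² + M²)
t(K, Y(-6)) + 37689 = √((-6)² + (-10)²) + 37689 = √(36 + 100) + 37689 = √136 + 37689 = 2*√34 + 37689 = 37689 + 2*√34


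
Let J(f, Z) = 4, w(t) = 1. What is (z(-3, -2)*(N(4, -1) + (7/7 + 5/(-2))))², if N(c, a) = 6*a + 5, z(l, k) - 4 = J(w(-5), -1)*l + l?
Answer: 3025/4 ≈ 756.25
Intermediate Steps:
z(l, k) = 4 + 5*l (z(l, k) = 4 + (4*l + l) = 4 + 5*l)
N(c, a) = 5 + 6*a
(z(-3, -2)*(N(4, -1) + (7/7 + 5/(-2))))² = ((4 + 5*(-3))*((5 + 6*(-1)) + (7/7 + 5/(-2))))² = ((4 - 15)*((5 - 6) + (7*(⅐) + 5*(-½))))² = (-11*(-1 + (1 - 5/2)))² = (-11*(-1 - 3/2))² = (-11*(-5/2))² = (55/2)² = 3025/4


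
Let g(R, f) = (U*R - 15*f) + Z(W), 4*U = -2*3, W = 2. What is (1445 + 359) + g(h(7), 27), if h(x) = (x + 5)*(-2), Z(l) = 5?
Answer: 1440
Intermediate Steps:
U = -3/2 (U = (-2*3)/4 = (1/4)*(-6) = -3/2 ≈ -1.5000)
h(x) = -10 - 2*x (h(x) = (5 + x)*(-2) = -10 - 2*x)
g(R, f) = 5 - 15*f - 3*R/2 (g(R, f) = (-3*R/2 - 15*f) + 5 = (-15*f - 3*R/2) + 5 = 5 - 15*f - 3*R/2)
(1445 + 359) + g(h(7), 27) = (1445 + 359) + (5 - 15*27 - 3*(-10 - 2*7)/2) = 1804 + (5 - 405 - 3*(-10 - 14)/2) = 1804 + (5 - 405 - 3/2*(-24)) = 1804 + (5 - 405 + 36) = 1804 - 364 = 1440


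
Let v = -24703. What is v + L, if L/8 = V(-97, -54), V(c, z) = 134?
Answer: -23631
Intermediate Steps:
L = 1072 (L = 8*134 = 1072)
v + L = -24703 + 1072 = -23631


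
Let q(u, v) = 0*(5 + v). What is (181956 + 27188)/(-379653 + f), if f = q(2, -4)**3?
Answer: -209144/379653 ≈ -0.55088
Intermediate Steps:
q(u, v) = 0
f = 0 (f = 0**3 = 0)
(181956 + 27188)/(-379653 + f) = (181956 + 27188)/(-379653 + 0) = 209144/(-379653) = 209144*(-1/379653) = -209144/379653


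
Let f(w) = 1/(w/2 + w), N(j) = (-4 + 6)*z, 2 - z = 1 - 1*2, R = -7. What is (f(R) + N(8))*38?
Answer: 4712/21 ≈ 224.38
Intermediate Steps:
z = 3 (z = 2 - (1 - 1*2) = 2 - (1 - 2) = 2 - 1*(-1) = 2 + 1 = 3)
N(j) = 6 (N(j) = (-4 + 6)*3 = 2*3 = 6)
f(w) = 2/(3*w) (f(w) = 1/(w*(½) + w) = 1/(w/2 + w) = 1/(3*w/2) = 2/(3*w))
(f(R) + N(8))*38 = ((⅔)/(-7) + 6)*38 = ((⅔)*(-⅐) + 6)*38 = (-2/21 + 6)*38 = (124/21)*38 = 4712/21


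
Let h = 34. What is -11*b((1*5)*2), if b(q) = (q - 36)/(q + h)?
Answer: 13/2 ≈ 6.5000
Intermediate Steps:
b(q) = (-36 + q)/(34 + q) (b(q) = (q - 36)/(q + 34) = (-36 + q)/(34 + q))
-11*b((1*5)*2) = -11*(-36 + (1*5)*2)/(34 + (1*5)*2) = -11*(-36 + 5*2)/(34 + 5*2) = -11*(-36 + 10)/(34 + 10) = -11*(-26)/44 = -(-26)/4 = -11*(-13/22) = 13/2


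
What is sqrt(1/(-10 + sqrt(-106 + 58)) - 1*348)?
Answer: sqrt(-348 + 1/(-10 + 4*I*sqrt(3))) ≈ 0.0013 - 18.657*I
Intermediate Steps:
sqrt(1/(-10 + sqrt(-106 + 58)) - 1*348) = sqrt(1/(-10 + sqrt(-48)) - 348) = sqrt(1/(-10 + 4*I*sqrt(3)) - 348) = sqrt(-348 + 1/(-10 + 4*I*sqrt(3)))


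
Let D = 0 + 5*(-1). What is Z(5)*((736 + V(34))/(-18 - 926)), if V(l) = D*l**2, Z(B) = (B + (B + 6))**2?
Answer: 80704/59 ≈ 1367.9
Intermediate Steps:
Z(B) = (6 + 2*B)**2 (Z(B) = (B + (6 + B))**2 = (6 + 2*B)**2)
D = -5 (D = 0 - 5 = -5)
V(l) = -5*l**2
Z(5)*((736 + V(34))/(-18 - 926)) = (4*(3 + 5)**2)*((736 - 5*34**2)/(-18 - 926)) = (4*8**2)*((736 - 5*1156)/(-944)) = (4*64)*((736 - 5780)*(-1/944)) = 256*(-5044*(-1/944)) = 256*(1261/236) = 80704/59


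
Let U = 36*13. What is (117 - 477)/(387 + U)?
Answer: -8/19 ≈ -0.42105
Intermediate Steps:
U = 468
(117 - 477)/(387 + U) = (117 - 477)/(387 + 468) = -360/855 = -360*1/855 = -8/19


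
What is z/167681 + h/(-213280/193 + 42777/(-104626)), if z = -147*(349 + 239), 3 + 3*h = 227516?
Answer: -776136581813895982/11229373172460363 ≈ -69.117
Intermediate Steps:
h = 227513/3 (h = -1 + (⅓)*227516 = -1 + 227516/3 = 227513/3 ≈ 75838.)
z = -86436 (z = -147*588 = -86436)
z/167681 + h/(-213280/193 + 42777/(-104626)) = -86436/167681 + 227513/(3*(-213280/193 + 42777/(-104626))) = -86436*1/167681 + 227513/(3*(-213280*1/193 + 42777*(-1/104626))) = -86436/167681 + 227513/(3*(-213280/193 - 42777/104626)) = -86436/167681 + 227513/(3*(-22322889241/20192818)) = -86436/167681 + (227513/3)*(-20192818/22322889241) = -86436/167681 - 4594128601634/66968667723 = -776136581813895982/11229373172460363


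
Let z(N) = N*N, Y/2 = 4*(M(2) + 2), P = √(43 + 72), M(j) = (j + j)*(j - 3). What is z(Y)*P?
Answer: 256*√115 ≈ 2745.3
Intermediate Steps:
M(j) = 2*j*(-3 + j) (M(j) = (2*j)*(-3 + j) = 2*j*(-3 + j))
P = √115 ≈ 10.724
Y = -16 (Y = 2*(4*(2*2*(-3 + 2) + 2)) = 2*(4*(2*2*(-1) + 2)) = 2*(4*(-4 + 2)) = 2*(4*(-2)) = 2*(-8) = -16)
z(N) = N²
z(Y)*P = (-16)²*√115 = 256*√115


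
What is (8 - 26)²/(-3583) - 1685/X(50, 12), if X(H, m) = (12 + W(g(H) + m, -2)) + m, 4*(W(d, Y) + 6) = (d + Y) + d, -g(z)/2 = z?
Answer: 12057538/189899 ≈ 63.495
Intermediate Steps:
g(z) = -2*z
W(d, Y) = -6 + d/2 + Y/4 (W(d, Y) = -6 + ((d + Y) + d)/4 = -6 + ((Y + d) + d)/4 = -6 + (Y + 2*d)/4 = -6 + (d/2 + Y/4) = -6 + d/2 + Y/4)
X(H, m) = 11/2 - H + 3*m/2 (X(H, m) = (12 + (-6 + (-2*H + m)/2 + (¼)*(-2))) + m = (12 + (-6 + (m - 2*H)/2 - ½)) + m = (12 + (-6 + (m/2 - H) - ½)) + m = (12 + (-13/2 + m/2 - H)) + m = (11/2 + m/2 - H) + m = 11/2 - H + 3*m/2)
(8 - 26)²/(-3583) - 1685/X(50, 12) = (8 - 26)²/(-3583) - 1685/(11/2 - 1*50 + (3/2)*12) = (-18)²*(-1/3583) - 1685/(11/2 - 50 + 18) = 324*(-1/3583) - 1685/(-53/2) = -324/3583 - 1685*(-2/53) = -324/3583 + 3370/53 = 12057538/189899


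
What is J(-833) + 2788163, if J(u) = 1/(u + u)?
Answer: 4645079557/1666 ≈ 2.7882e+6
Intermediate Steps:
J(u) = 1/(2*u)
J(-833) + 2788163 = (½)/(-833) + 2788163 = (½)*(-1/833) + 2788163 = -1/1666 + 2788163 = 4645079557/1666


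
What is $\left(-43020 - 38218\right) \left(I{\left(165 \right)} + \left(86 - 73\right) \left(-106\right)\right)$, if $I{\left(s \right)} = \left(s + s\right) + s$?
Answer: $71733154$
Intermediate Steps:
$I{\left(s \right)} = 3 s$ ($I{\left(s \right)} = 2 s + s = 3 s$)
$\left(-43020 - 38218\right) \left(I{\left(165 \right)} + \left(86 - 73\right) \left(-106\right)\right) = \left(-43020 - 38218\right) \left(3 \cdot 165 + \left(86 - 73\right) \left(-106\right)\right) = - 81238 \left(495 + 13 \left(-106\right)\right) = - 81238 \left(495 - 1378\right) = \left(-81238\right) \left(-883\right) = 71733154$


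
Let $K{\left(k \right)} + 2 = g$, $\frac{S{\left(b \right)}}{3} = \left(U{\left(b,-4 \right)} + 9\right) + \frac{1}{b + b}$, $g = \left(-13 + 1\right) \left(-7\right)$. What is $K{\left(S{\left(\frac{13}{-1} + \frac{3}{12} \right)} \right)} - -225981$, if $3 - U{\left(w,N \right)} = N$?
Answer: $226063$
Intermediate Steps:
$U{\left(w,N \right)} = 3 - N$
$g = 84$ ($g = \left(-12\right) \left(-7\right) = 84$)
$S{\left(b \right)} = 48 + \frac{3}{2 b}$ ($S{\left(b \right)} = 3 \left(\left(\left(3 - -4\right) + 9\right) + \frac{1}{b + b}\right) = 3 \left(\left(\left(3 + 4\right) + 9\right) + \frac{1}{2 b}\right) = 3 \left(\left(7 + 9\right) + \frac{1}{2 b}\right) = 3 \left(16 + \frac{1}{2 b}\right) = 48 + \frac{3}{2 b}$)
$K{\left(k \right)} = 82$ ($K{\left(k \right)} = -2 + 84 = 82$)
$K{\left(S{\left(\frac{13}{-1} + \frac{3}{12} \right)} \right)} - -225981 = 82 - -225981 = 82 + 225981 = 226063$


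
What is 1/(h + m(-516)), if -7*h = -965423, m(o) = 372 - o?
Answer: 7/971639 ≈ 7.2043e-6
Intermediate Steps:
h = 965423/7 (h = -⅐*(-965423) = 965423/7 ≈ 1.3792e+5)
1/(h + m(-516)) = 1/(965423/7 + (372 - 1*(-516))) = 1/(965423/7 + (372 + 516)) = 1/(965423/7 + 888) = 1/(971639/7) = 7/971639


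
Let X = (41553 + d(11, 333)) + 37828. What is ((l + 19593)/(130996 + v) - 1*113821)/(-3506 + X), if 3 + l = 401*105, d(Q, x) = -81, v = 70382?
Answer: -7640327881/5087748044 ≈ -1.5017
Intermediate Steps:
l = 42102 (l = -3 + 401*105 = -3 + 42105 = 42102)
X = 79300 (X = (41553 - 81) + 37828 = 41472 + 37828 = 79300)
((l + 19593)/(130996 + v) - 1*113821)/(-3506 + X) = ((42102 + 19593)/(130996 + 70382) - 1*113821)/(-3506 + 79300) = (61695/201378 - 113821)/75794 = (61695*(1/201378) - 113821)*(1/75794) = (20565/67126 - 113821)*(1/75794) = -7640327881/67126*1/75794 = -7640327881/5087748044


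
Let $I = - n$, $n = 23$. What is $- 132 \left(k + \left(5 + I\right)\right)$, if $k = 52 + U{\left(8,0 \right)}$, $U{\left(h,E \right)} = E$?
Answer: $-4488$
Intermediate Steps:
$I = -23$ ($I = \left(-1\right) 23 = -23$)
$k = 52$ ($k = 52 + 0 = 52$)
$- 132 \left(k + \left(5 + I\right)\right) = - 132 \left(52 + \left(5 - 23\right)\right) = - 132 \left(52 - 18\right) = \left(-132\right) 34 = -4488$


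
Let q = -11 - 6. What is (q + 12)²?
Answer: 25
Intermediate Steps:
q = -17
(q + 12)² = (-17 + 12)² = (-5)² = 25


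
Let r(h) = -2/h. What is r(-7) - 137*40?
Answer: -38358/7 ≈ -5479.7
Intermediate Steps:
r(-7) - 137*40 = -2/(-7) - 137*40 = -2*(-⅐) - 5480 = 2/7 - 5480 = -38358/7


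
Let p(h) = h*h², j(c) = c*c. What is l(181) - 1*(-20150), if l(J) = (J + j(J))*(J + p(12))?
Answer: 62906428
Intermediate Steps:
j(c) = c²
p(h) = h³
l(J) = (1728 + J)*(J + J²) (l(J) = (J + J²)*(J + 12³) = (J + J²)*(J + 1728) = (J + J²)*(1728 + J) = (1728 + J)*(J + J²))
l(181) - 1*(-20150) = 181*(1728 + 181² + 1729*181) - 1*(-20150) = 181*(1728 + 32761 + 312949) + 20150 = 181*347438 + 20150 = 62886278 + 20150 = 62906428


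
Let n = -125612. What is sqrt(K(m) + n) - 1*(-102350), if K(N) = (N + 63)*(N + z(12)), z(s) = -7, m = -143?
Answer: 102350 + 2*I*sqrt(28403) ≈ 1.0235e+5 + 337.06*I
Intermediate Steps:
K(N) = (-7 + N)*(63 + N) (K(N) = (N + 63)*(N - 7) = (63 + N)*(-7 + N) = (-7 + N)*(63 + N))
sqrt(K(m) + n) - 1*(-102350) = sqrt((-441 + (-143)**2 + 56*(-143)) - 125612) - 1*(-102350) = sqrt((-441 + 20449 - 8008) - 125612) + 102350 = sqrt(12000 - 125612) + 102350 = sqrt(-113612) + 102350 = 2*I*sqrt(28403) + 102350 = 102350 + 2*I*sqrt(28403)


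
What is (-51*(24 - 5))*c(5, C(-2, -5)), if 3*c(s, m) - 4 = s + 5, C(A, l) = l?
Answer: -4522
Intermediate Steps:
c(s, m) = 3 + s/3 (c(s, m) = 4/3 + (s + 5)/3 = 4/3 + (5 + s)/3 = 4/3 + (5/3 + s/3) = 3 + s/3)
(-51*(24 - 5))*c(5, C(-2, -5)) = (-51*(24 - 5))*(3 + (⅓)*5) = (-51*19)*(3 + 5/3) = -969*14/3 = -4522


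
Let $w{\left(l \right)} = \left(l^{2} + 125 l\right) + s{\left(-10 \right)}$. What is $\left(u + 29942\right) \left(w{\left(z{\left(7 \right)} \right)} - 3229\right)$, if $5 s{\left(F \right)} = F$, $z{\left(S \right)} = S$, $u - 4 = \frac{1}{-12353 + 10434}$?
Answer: $- \frac{132574922511}{1919} \approx -6.9085 \cdot 10^{7}$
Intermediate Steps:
$u = \frac{7675}{1919}$ ($u = 4 + \frac{1}{-12353 + 10434} = 4 + \frac{1}{-1919} = 4 - \frac{1}{1919} = \frac{7675}{1919} \approx 3.9995$)
$s{\left(F \right)} = \frac{F}{5}$
$w{\left(l \right)} = -2 + l^{2} + 125 l$ ($w{\left(l \right)} = \left(l^{2} + 125 l\right) + \frac{1}{5} \left(-10\right) = \left(l^{2} + 125 l\right) - 2 = -2 + l^{2} + 125 l$)
$\left(u + 29942\right) \left(w{\left(z{\left(7 \right)} \right)} - 3229\right) = \left(\frac{7675}{1919} + 29942\right) \left(\left(-2 + 7^{2} + 125 \cdot 7\right) - 3229\right) = \frac{57466373 \left(\left(-2 + 49 + 875\right) - 3229\right)}{1919} = \frac{57466373 \left(922 - 3229\right)}{1919} = \frac{57466373}{1919} \left(-2307\right) = - \frac{132574922511}{1919}$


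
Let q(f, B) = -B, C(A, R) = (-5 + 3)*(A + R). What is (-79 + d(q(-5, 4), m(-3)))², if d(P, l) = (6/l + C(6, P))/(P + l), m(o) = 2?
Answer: 24649/4 ≈ 6162.3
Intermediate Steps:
C(A, R) = -2*A - 2*R (C(A, R) = -2*(A + R) = -2*A - 2*R)
d(P, l) = (-12 - 2*P + 6/l)/(P + l) (d(P, l) = (6/l + (-2*6 - 2*P))/(P + l) = (6/l + (-12 - 2*P))/(P + l) = (-12 - 2*P + 6/l)/(P + l))
(-79 + d(q(-5, 4), m(-3)))² = (-79 + 2*(3 - 1*2*(6 - 1*4))/(2*(-1*4 + 2)))² = (-79 + 2*(½)*(3 - 1*2*(6 - 4))/(-4 + 2))² = (-79 + 2*(½)*(3 - 1*2*2)/(-2))² = (-79 + 2*(½)*(-½)*(3 - 4))² = (-79 + 2*(½)*(-½)*(-1))² = (-79 + ½)² = (-157/2)² = 24649/4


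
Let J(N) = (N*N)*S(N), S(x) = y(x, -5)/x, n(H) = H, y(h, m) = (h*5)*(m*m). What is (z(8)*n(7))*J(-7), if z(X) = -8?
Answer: -343000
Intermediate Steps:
y(h, m) = 5*h*m² (y(h, m) = (5*h)*m² = 5*h*m²)
S(x) = 125 (S(x) = (5*x*(-5)²)/x = (5*x*25)/x = (125*x)/x = 125)
J(N) = 125*N² (J(N) = (N*N)*125 = N²*125 = 125*N²)
(z(8)*n(7))*J(-7) = (-8*7)*(125*(-7)²) = -7000*49 = -56*6125 = -343000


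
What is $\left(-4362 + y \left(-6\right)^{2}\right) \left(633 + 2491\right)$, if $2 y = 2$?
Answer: $-13514424$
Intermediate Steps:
$y = 1$ ($y = \frac{1}{2} \cdot 2 = 1$)
$\left(-4362 + y \left(-6\right)^{2}\right) \left(633 + 2491\right) = \left(-4362 + 1 \left(-6\right)^{2}\right) \left(633 + 2491\right) = \left(-4362 + 1 \cdot 36\right) 3124 = \left(-4362 + 36\right) 3124 = \left(-4326\right) 3124 = -13514424$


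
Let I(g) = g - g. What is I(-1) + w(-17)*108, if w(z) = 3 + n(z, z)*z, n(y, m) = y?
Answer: 31536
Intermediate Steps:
I(g) = 0
w(z) = 3 + z² (w(z) = 3 + z*z = 3 + z²)
I(-1) + w(-17)*108 = 0 + (3 + (-17)²)*108 = 0 + (3 + 289)*108 = 0 + 292*108 = 0 + 31536 = 31536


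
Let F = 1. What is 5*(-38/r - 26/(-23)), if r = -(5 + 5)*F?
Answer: 567/23 ≈ 24.652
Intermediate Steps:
r = -10 (r = -(5 + 5) = -10 ≈ -10.000)
5*(-38/r - 26/(-23)) = 5*(-38/(-10) - 26/(-23)) = 5*(-38*(-1/10) - 26*(-1/23)) = 5*(19/5 + 26/23) = 5*(567/115) = 567/23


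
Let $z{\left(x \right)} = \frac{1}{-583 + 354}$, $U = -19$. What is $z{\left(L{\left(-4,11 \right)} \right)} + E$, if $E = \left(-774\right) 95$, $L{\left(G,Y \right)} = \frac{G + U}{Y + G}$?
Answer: $- \frac{16838371}{229} \approx -73530.0$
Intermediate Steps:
$L{\left(G,Y \right)} = \frac{-19 + G}{G + Y}$ ($L{\left(G,Y \right)} = \frac{G - 19}{Y + G} = \frac{-19 + G}{G + Y}$)
$E = -73530$
$z{\left(x \right)} = - \frac{1}{229}$ ($z{\left(x \right)} = \frac{1}{-229} = - \frac{1}{229}$)
$z{\left(L{\left(-4,11 \right)} \right)} + E = - \frac{1}{229} - 73530 = - \frac{16838371}{229}$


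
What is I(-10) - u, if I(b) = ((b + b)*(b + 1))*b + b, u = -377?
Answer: -1433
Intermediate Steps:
I(b) = b + 2*b²*(1 + b) (I(b) = ((2*b)*(1 + b))*b + b = (2*b*(1 + b))*b + b = 2*b²*(1 + b) + b = b + 2*b²*(1 + b))
I(-10) - u = -10*(1 + 2*(-10) + 2*(-10)²) - 1*(-377) = -10*(1 - 20 + 2*100) + 377 = -10*(1 - 20 + 200) + 377 = -10*181 + 377 = -1810 + 377 = -1433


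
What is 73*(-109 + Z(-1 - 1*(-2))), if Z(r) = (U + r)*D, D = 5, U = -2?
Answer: -8322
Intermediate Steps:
Z(r) = -10 + 5*r (Z(r) = (-2 + r)*5 = -10 + 5*r)
73*(-109 + Z(-1 - 1*(-2))) = 73*(-109 + (-10 + 5*(-1 - 1*(-2)))) = 73*(-109 + (-10 + 5*(-1 + 2))) = 73*(-109 + (-10 + 5*1)) = 73*(-109 + (-10 + 5)) = 73*(-109 - 5) = 73*(-114) = -8322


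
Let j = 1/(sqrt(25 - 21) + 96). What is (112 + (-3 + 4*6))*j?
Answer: 19/14 ≈ 1.3571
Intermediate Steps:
j = 1/98 (j = 1/(sqrt(4) + 96) = 1/(2 + 96) = 1/98 ≈ 0.010204)
(112 + (-3 + 4*6))*j = (112 + (-3 + 4*6))*(1/98) = (112 + (-3 + 24))*(1/98) = (112 + 21)*(1/98) = 133*(1/98) = 19/14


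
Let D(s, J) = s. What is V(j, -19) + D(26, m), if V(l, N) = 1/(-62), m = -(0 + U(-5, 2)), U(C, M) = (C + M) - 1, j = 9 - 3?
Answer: 1611/62 ≈ 25.984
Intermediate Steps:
j = 6
U(C, M) = -1 + C + M
m = 4 (m = -(0 + (-1 - 5 + 2)) = -(0 - 4) = -1*(-4) = 4)
V(l, N) = -1/62
V(j, -19) + D(26, m) = -1/62 + 26 = 1611/62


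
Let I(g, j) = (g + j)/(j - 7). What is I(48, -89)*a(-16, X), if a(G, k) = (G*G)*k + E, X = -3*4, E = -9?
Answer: -42107/32 ≈ -1315.8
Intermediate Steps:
X = -12
I(g, j) = (g + j)/(-7 + j)
a(G, k) = -9 + k*G**2 (a(G, k) = (G*G)*k - 9 = G**2*k - 9 = k*G**2 - 9 = -9 + k*G**2)
I(48, -89)*a(-16, X) = ((48 - 89)/(-7 - 89))*(-9 - 12*(-16)**2) = (-41/(-96))*(-9 - 12*256) = (-1/96*(-41))*(-9 - 3072) = (41/96)*(-3081) = -42107/32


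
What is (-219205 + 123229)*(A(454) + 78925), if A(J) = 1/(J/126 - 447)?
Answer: -105798706285356/13967 ≈ -7.5749e+9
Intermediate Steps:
A(J) = 1/(-447 + J/126) (A(J) = 1/(J*(1/126) - 447) = 1/(J/126 - 447) = 1/(-447 + J/126))
(-219205 + 123229)*(A(454) + 78925) = (-219205 + 123229)*(126/(-56322 + 454) + 78925) = -95976*(126/(-55868) + 78925) = -95976*(126*(-1/55868) + 78925) = -95976*(-63/27934 + 78925) = -95976*2204690887/27934 = -105798706285356/13967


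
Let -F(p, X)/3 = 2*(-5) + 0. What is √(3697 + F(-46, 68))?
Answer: √3727 ≈ 61.049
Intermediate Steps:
F(p, X) = 30 (F(p, X) = -3*(2*(-5) + 0) = -3*(-10 + 0) = -3*(-10) = 30)
√(3697 + F(-46, 68)) = √(3697 + 30) = √3727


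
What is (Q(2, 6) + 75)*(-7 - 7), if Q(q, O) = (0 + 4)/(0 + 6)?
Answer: -3178/3 ≈ -1059.3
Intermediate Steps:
Q(q, O) = ⅔ (Q(q, O) = 4/6 = 4*(⅙) = ⅔)
(Q(2, 6) + 75)*(-7 - 7) = (⅔ + 75)*(-7 - 7) = (227/3)*(-14) = -3178/3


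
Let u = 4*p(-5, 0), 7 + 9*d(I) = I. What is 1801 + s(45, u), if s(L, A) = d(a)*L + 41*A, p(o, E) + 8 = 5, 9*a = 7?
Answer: 11501/9 ≈ 1277.9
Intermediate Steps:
a = 7/9 (a = (⅑)*7 = 7/9 ≈ 0.77778)
p(o, E) = -3 (p(o, E) = -8 + 5 = -3)
d(I) = -7/9 + I/9
u = -12 (u = 4*(-3) = -12)
s(L, A) = 41*A - 56*L/81 (s(L, A) = (-7/9 + (⅑)*(7/9))*L + 41*A = (-7/9 + 7/81)*L + 41*A = -56*L/81 + 41*A = 41*A - 56*L/81)
1801 + s(45, u) = 1801 + (41*(-12) - 56/81*45) = 1801 + (-492 - 280/9) = 1801 - 4708/9 = 11501/9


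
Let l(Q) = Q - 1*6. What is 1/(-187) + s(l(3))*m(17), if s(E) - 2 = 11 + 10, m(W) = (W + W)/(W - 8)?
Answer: 146225/1683 ≈ 86.884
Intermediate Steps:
m(W) = 2*W/(-8 + W) (m(W) = (2*W)/(-8 + W) = 2*W/(-8 + W))
l(Q) = -6 + Q (l(Q) = Q - 6 = -6 + Q)
s(E) = 23 (s(E) = 2 + (11 + 10) = 2 + 21 = 23)
1/(-187) + s(l(3))*m(17) = 1/(-187) + 23*(2*17/(-8 + 17)) = -1/187 + 23*(2*17/9) = -1/187 + 23*(2*17*(⅑)) = -1/187 + 23*(34/9) = -1/187 + 782/9 = 146225/1683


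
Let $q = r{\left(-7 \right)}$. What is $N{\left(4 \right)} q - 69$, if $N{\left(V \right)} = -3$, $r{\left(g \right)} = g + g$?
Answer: $-27$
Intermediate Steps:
$r{\left(g \right)} = 2 g$
$q = -14$ ($q = 2 \left(-7\right) = -14$)
$N{\left(4 \right)} q - 69 = \left(-3\right) \left(-14\right) - 69 = 42 - 69 = -27$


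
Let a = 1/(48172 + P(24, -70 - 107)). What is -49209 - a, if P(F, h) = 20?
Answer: -2371480129/48192 ≈ -49209.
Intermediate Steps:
a = 1/48192 (a = 1/(48172 + 20) = 1/48192 ≈ 2.0750e-5)
-49209 - a = -49209 - 1*1/48192 = -49209 - 1/48192 = -2371480129/48192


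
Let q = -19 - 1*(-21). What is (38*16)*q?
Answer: 1216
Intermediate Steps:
q = 2 (q = -19 + 21 = 2)
(38*16)*q = (38*16)*2 = 608*2 = 1216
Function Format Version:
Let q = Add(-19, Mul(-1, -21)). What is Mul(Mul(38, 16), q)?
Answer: 1216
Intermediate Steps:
q = 2 (q = Add(-19, 21) = 2)
Mul(Mul(38, 16), q) = Mul(Mul(38, 16), 2) = Mul(608, 2) = 1216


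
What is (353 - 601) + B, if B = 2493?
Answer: 2245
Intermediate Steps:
(353 - 601) + B = (353 - 601) + 2493 = -248 + 2493 = 2245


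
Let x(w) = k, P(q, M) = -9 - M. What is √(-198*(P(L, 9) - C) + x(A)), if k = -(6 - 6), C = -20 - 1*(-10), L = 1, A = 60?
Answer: 12*√11 ≈ 39.799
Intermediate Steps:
C = -10 (C = -20 + 10 = -10)
k = 0 (k = -1*0 = 0)
x(w) = 0
√(-198*(P(L, 9) - C) + x(A)) = √(-198*((-9 - 1*9) - 1*(-10)) + 0) = √(-198*((-9 - 9) + 10) + 0) = √(-198*(-18 + 10) + 0) = √(-198*(-8) + 0) = √(1584 + 0) = √1584 = 12*√11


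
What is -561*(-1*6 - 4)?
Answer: 5610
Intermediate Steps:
-561*(-1*6 - 4) = -561*(-6 - 4) = -561*(-10) = 5610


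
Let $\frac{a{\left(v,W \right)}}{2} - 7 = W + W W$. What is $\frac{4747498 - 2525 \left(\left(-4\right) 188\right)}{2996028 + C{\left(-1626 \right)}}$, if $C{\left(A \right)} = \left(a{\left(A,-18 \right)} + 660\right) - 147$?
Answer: $\frac{6646298}{2997167} \approx 2.2175$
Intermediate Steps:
$a{\left(v,W \right)} = 14 + 2 W + 2 W^{2}$ ($a{\left(v,W \right)} = 14 + 2 \left(W + W W\right) = 14 + 2 \left(W + W^{2}\right) = 14 + \left(2 W + 2 W^{2}\right) = 14 + 2 W + 2 W^{2}$)
$C{\left(A \right)} = 1139$ ($C{\left(A \right)} = \left(\left(14 + 2 \left(-18\right) + 2 \left(-18\right)^{2}\right) + 660\right) - 147 = \left(\left(14 - 36 + 2 \cdot 324\right) + 660\right) - 147 = \left(\left(14 - 36 + 648\right) + 660\right) - 147 = \left(626 + 660\right) - 147 = 1286 - 147 = 1139$)
$\frac{4747498 - 2525 \left(\left(-4\right) 188\right)}{2996028 + C{\left(-1626 \right)}} = \frac{4747498 - 2525 \left(\left(-4\right) 188\right)}{2996028 + 1139} = \frac{4747498 - -1898800}{2997167} = \left(4747498 + 1898800\right) \frac{1}{2997167} = 6646298 \cdot \frac{1}{2997167} = \frac{6646298}{2997167}$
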